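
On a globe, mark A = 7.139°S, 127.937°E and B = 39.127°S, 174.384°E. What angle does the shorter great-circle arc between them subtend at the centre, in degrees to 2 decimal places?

In radians: φ₁ = -0.1246, φ₂ = -0.6829, Δλ = 46.447° = 0.8107 rad.
cos c = sin φ₁ sin φ₂ + cos φ₁ cos φ₂ cos Δλ = (-0.1243)(-0.6310) + (0.9922)(0.7757)(0.6890) = 0.60879,
so c = arccos(0.60879) = 0.91626 rad.
So the angular separation is 52.50°.

52.50°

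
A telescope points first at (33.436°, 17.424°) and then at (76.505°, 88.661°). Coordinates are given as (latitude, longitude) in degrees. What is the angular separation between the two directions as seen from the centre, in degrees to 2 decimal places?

53.24°

In radians: φ₁ = 0.5836, φ₂ = 1.3353, Δλ = 71.237° = 1.2433 rad.
Haversine: a = sin²(Δφ/2) + cos φ₁ cos φ₂ sin²(Δλ/2) = 0.1347 + (0.8345)(0.2334)(0.3392) = 0.20078.
Central angle c = 2·arcsin(√a) = 0.92926 rad.
So the angular separation is 53.24°.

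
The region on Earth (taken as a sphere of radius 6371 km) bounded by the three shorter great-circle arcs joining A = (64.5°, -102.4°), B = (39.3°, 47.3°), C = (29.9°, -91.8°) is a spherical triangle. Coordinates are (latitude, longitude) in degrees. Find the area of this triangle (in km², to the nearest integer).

14968635 km²

Side lengths (central angles): a = 1.7633, b = 0.6150, c = 1.2828 rad; semiperimeter s = 1.8306.
By l'Huilier's theorem, tan(E/4) = √[tan(s/2) tan((s−a)/2) tan((s−b)/2) tan((s−c)/2)], giving spherical excess E = 0.3688 rad.
Area = E·R² = 0.3688 × (6371)² ≈ 14968635 km².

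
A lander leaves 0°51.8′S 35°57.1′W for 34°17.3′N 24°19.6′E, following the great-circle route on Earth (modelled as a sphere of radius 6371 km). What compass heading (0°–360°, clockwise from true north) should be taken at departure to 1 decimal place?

51.6°

Δλ = 60.278° = 1.0521 rad.
y = sin Δλ · cos φ₂ = (0.8684)(0.8262) = 0.7175
x = cos φ₁ sin φ₂ − sin φ₁ cos φ₂ cos Δλ = (0.9999)(0.5634) − (-0.0151)(0.8262)(0.4958) = 0.5695
θ = atan2(y, x) = 51.56°, so the bearing is 51.6°.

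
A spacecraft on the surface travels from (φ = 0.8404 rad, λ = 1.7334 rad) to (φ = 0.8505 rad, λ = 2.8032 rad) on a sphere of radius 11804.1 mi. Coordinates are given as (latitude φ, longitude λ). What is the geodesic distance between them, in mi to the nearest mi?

8145 mi

Let φ₁ = 0.8404 rad, φ₂ = 0.8505 rad, and Δλ = 1.0698 rad.
cos c = sin φ₁ sin φ₂ + cos φ₁ cos φ₂ cos Δλ = (0.7449)(0.7516) + (0.6672)(0.6596)(0.4803) = 0.77125,
so c = arccos(0.77125) = 0.69000 rad.
Distance = R·c = 11804.1 × 0.6900 ≈ 8145 mi.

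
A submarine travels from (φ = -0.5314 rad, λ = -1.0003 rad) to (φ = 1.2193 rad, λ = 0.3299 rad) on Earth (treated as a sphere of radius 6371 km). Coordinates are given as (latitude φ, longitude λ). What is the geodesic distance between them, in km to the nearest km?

12664 km

In radians: φ₁ = -0.5314, φ₂ = 1.2193, Δλ = 76.215° = 1.3302 rad.
cos c = sin φ₁ sin φ₂ + cos φ₁ cos φ₂ cos Δλ = (-0.5067)(0.9389) + (0.8621)(0.3443)(0.2383) = -0.40503,
so c = arccos(-0.40503) = 1.98781 rad.
Distance = R·c = 6371 × 1.9878 ≈ 12664 km.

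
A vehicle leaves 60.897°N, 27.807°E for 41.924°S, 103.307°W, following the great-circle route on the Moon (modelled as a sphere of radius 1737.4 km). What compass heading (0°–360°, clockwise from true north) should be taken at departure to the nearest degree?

280°

With φ₁ = 1.0629, φ₂ = -0.7317, Δλ = -2.2884 rad, the forward-azimuth formula gives
θ = atan2( sin Δλ cos φ₂ , cos φ₁ sin φ₂ − sin φ₁ cos φ₂ cos Δλ ) = atan2(-0.5606, 0.1025) = -79.64°.
Adding 360° brings this into [0°, 360°): 280°.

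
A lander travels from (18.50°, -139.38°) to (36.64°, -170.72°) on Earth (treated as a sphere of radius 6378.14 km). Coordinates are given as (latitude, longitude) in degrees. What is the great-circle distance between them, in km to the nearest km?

3666 km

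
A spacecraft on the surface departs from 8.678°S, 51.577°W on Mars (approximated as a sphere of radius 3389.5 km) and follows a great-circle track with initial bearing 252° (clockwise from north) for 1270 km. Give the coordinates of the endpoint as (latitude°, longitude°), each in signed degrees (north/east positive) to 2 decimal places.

Angular distance δ = d/R = 1270/3389.5 = 0.37469 rad; initial bearing θ = 4.3982 rad.
sin φ₂ = sin φ₁ cos δ + cos φ₁ sin δ cos θ = (-0.1509)(0.9306) + (0.9886)(0.3660)(-0.3090) = -0.2522, so φ₂ = -14.61°.
Δλ = atan2(sin θ sin δ cos φ₁, cos δ − sin φ₁ sin φ₂) = atan2(-0.3441, 0.8926) = -21.082°.
λ₂ = -51.577° − 21.082° = -72.66°.

-14.61°, -72.66°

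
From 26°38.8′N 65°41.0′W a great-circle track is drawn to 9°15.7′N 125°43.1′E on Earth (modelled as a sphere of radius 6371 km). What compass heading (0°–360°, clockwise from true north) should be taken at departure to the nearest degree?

With φ₁ = 0.4651, φ₂ = 0.1616, Δλ = -2.9426 rad, the forward-azimuth formula gives
θ = atan2( sin Δλ cos φ₂ , cos φ₁ sin φ₂ − sin φ₁ cos φ₂ cos Δλ ) = atan2(-0.1951, 0.5778) = -18.66°.
Adding 360° brings this into [0°, 360°): 341°.

341°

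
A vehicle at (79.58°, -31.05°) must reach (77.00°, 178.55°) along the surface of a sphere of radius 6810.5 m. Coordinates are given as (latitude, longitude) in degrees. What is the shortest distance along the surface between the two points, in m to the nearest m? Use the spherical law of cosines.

2691 m

With latitudes φ₁ = 79.580°, φ₂ = 77.000° and longitude difference Δλ = -150.400°:
cos c = sin φ₁ sin φ₂ + cos φ₁ cos φ₂ cos Δλ = (0.9835)(0.9744) + (0.1809)(0.2250)(-0.8695) = 0.92293,
so c = arccos(0.92293) = 0.39518 rad.
Distance = R·c = 6810.5 × 0.3952 ≈ 2691 m.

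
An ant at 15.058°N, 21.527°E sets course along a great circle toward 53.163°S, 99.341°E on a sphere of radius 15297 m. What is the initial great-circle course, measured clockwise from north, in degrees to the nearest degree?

Δλ = 77.814° = 1.3581 rad.
y = sin Δλ · cos φ₂ = (0.9775)(0.5995) = 0.5860
x = cos φ₁ sin φ₂ − sin φ₁ cos φ₂ cos Δλ = (0.9657)(-0.8003) − (0.2598)(0.5995)(0.2111) = -0.8057
θ = atan2(y, x) = 143.97°, so the bearing is 144°.

144°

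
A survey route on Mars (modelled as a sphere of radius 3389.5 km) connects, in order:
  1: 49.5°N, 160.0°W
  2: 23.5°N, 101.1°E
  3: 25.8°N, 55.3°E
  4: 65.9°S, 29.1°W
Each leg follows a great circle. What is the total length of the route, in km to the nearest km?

13635 km

Leg 1→2: central angle 1.3581 rad, distance 4603.4 km.
Leg 2→3: central angle 0.7240 rad, distance 2454.0 km.
Leg 3→4: central angle 1.9406 rad, distance 6577.6 km.
Total: 4603.4 + 2454.0 + 6577.6 ≈ 13635 km.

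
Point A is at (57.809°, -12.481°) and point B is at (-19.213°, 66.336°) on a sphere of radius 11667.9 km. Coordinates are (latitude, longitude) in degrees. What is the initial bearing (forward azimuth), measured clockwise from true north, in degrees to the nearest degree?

110°

Δλ = 78.817° = 1.3756 rad.
y = sin Δλ · cos φ₂ = (0.9810)(0.9443) = 0.9264
x = cos φ₁ sin φ₂ − sin φ₁ cos φ₂ cos Δλ = (0.5327)(-0.3291) − (0.8463)(0.9443)(0.1939) = -0.3303
θ = atan2(y, x) = 109.62°, so the bearing is 110°.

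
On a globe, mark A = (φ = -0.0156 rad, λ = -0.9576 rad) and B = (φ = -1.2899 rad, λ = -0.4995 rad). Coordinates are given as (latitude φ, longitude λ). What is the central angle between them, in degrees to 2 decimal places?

Let φ₁ = -0.0156 rad, φ₂ = -1.2899 rad, and Δλ = 0.4581 rad.
Haversine: a = sin²(Δφ/2) + cos φ₁ cos φ₂ sin²(Δλ/2) = 0.3539 + (0.9999)(0.2772)(0.0516) = 0.36820.
Central angle c = 2·arcsin(√a) = 1.30405 rad.
So the angular separation is 74.72°.

74.72°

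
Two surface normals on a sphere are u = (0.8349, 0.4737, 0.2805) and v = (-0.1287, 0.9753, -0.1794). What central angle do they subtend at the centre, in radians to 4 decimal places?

u·v = 0.3042; |u| = 1.0001, |v| = 1.0000.
cos θ = (u·v)/(|u||v|) = 0.3042, so θ = 1.2617 rad.

1.2617 rad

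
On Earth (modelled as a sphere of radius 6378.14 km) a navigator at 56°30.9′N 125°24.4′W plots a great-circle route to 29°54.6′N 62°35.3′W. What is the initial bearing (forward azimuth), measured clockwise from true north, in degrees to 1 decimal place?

94.1°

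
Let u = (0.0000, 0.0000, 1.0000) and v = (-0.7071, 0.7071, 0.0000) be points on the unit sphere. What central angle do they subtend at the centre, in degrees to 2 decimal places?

u·v = 0.0000; |u| = 1.0000, |v| = 1.0000.
cos θ = (u·v)/(|u||v|) = 0.0000, so θ = 90.00°.

90.00°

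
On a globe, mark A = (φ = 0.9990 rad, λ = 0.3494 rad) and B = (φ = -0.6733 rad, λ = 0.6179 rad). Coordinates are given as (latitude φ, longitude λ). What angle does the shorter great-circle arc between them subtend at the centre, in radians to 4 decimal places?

In radians: φ₁ = 0.9990, φ₂ = -0.6733, Δλ = 15.384° = 0.2685 rad.
cos c = sin φ₁ sin φ₂ + cos φ₁ cos φ₂ cos Δλ = (0.8409)(-0.6236) + (0.5411)(0.7818)(0.9642) = -0.11649,
so c = arccos(-0.11649) = 1.68755 rad.
So the angular separation is 1.6875 rad.

1.6875 rad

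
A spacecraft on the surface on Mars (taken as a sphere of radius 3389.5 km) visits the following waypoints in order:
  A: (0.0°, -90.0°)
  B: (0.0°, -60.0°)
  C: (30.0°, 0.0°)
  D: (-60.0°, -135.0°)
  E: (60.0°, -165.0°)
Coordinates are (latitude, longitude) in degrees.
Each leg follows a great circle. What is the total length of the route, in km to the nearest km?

20956 km

Leg A→B: central angle 0.5236 rad, distance 1774.7 km.
Leg B→C: central angle 1.1230 rad, distance 3806.3 km.
Leg C→D: central angle 2.4027 rad, distance 8143.9 km.
Leg D→E: central angle 2.1335 rad, distance 7231.6 km.
Total: 1774.7 + 3806.3 + 8143.9 + 7231.6 ≈ 20956 km.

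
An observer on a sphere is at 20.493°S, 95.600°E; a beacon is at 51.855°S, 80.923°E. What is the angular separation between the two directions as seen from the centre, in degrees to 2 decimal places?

With latitudes φ₁ = -20.493°, φ₂ = -51.855° and longitude difference Δλ = -14.677°:
Haversine: a = sin²(Δφ/2) + cos φ₁ cos φ₂ sin²(Δλ/2) = 0.0731 + (0.9367)(0.6177)(0.0163) = 0.08249.
Central angle c = 2·arcsin(√a) = 0.58263 rad.
So the angular separation is 33.38°.

33.38°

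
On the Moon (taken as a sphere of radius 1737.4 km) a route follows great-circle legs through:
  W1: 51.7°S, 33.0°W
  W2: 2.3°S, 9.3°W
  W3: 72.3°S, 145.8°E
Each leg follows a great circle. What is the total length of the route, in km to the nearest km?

4760 km

Leg W1→W2: central angle 0.9291 rad, distance 1614.2 km.
Leg W2→W3: central angle 1.8104 rad, distance 3145.4 km.
Total: 1614.2 + 3145.4 ≈ 4760 km.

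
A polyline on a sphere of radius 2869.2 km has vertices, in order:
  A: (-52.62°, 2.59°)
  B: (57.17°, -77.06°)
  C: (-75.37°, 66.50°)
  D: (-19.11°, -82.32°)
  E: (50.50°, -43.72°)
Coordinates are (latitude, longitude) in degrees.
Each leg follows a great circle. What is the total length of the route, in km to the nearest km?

22328 km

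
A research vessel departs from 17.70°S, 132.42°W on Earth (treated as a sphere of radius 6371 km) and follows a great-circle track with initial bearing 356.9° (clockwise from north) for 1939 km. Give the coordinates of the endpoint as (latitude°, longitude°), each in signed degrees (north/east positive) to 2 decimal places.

Angular distance δ = d/R = 1939/6371 = 0.30435 rad; initial bearing θ = 6.2291 rad.
sin φ₂ = sin φ₁ cos δ + cos φ₁ sin δ cos θ = (-0.3040)(0.9540) + (0.9527)(0.2997)(0.9985) = -0.0050, so φ₂ = -0.29°.
Δλ = atan2(sin θ sin δ cos φ₁, cos δ − sin φ₁ sin φ₂) = atan2(-0.0154, 0.9525) = -0.929°.
λ₂ = -132.420° − 0.929° = -133.35°.

-0.29°, -133.35°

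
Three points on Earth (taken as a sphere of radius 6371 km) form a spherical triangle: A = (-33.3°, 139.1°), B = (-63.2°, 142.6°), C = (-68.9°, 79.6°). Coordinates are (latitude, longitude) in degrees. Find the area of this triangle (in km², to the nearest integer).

Side lengths (central angles): a = 0.4360, b = 0.8434, c = 0.5233 rad; semiperimeter s = 0.9014.
By l'Huilier's theorem, tan(E/4) = √[tan(s/2) tan((s−a)/2) tan((s−b)/2) tan((s−c)/2)], giving spherical excess E = 0.1008 rad.
Area = E·R² = 0.1008 × (6371)² ≈ 4093061 km².

4093061 km²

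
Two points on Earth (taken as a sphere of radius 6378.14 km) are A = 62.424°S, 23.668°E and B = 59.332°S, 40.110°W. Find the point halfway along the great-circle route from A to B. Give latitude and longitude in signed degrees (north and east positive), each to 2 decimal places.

-64.68°, -9.95°

Central angle δ = 0.5221 rad. Interpolating on the sphere with fraction f = 0.5:
P = [sin((1−f)δ)·A + sin(fδ)·B] / sin δ = 0.5175·A + 0.5175·B in Cartesian coordinates,
giving P = (0.4213, -0.0739, -0.9039), i.e. latitude -64.68°, longitude -9.95°.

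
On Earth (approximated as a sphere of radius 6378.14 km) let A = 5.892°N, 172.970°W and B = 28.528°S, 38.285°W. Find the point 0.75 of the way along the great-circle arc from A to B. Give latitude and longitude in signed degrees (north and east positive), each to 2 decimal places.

-33.82°, -76.45°

The central angle between A and B is δ = 2.2964 rad.
With f = 0.75, the slerp weights are sin((1−f)δ)/sin δ = 0.7259 and sin(fδ)/sin δ = 1.3214.
Weighted sum of the unit vectors: (0.7259)·(-0.9872,-0.1217,0.1027) + (1.3214)·(0.6896,-0.5443,-0.4776) = (0.1946, -0.8077, -0.5566).
Converting back: φ = atan2(z, √(x²+y²)) = -33.82°, λ = atan2(y, x) = -76.45°.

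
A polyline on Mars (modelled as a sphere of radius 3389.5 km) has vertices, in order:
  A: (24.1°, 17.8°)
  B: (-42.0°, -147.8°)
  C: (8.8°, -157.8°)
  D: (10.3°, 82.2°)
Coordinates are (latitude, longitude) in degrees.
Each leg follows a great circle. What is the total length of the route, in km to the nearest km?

Leg A→B: central angle 2.7660 rad, distance 9375.3 km.
Leg B→C: central angle 0.9009 rad, distance 3053.7 km.
Leg C→D: central angle 2.0474 rad, distance 6939.8 km.
Total: 9375.3 + 3053.7 + 6939.8 ≈ 19369 km.

19369 km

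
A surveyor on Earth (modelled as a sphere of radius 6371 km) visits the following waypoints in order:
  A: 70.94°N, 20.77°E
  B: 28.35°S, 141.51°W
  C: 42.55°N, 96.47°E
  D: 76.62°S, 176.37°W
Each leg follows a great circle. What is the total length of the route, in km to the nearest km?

Leg A→B: central angle 2.3783 rad, distance 15152.3 km.
Leg B→C: central angle 2.2981 rad, distance 14641.3 km.
Leg C→D: central angle 2.2776 rad, distance 14510.8 km.
Total: 15152.3 + 14641.3 + 14510.8 ≈ 44304 km.

44304 km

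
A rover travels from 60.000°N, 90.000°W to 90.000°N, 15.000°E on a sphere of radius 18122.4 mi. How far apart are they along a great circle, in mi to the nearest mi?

With latitudes φ₁ = 60.000°, φ₂ = 90.000° and longitude difference Δλ = 105.000°:
cos c = sin φ₁ sin φ₂ + cos φ₁ cos φ₂ cos Δλ = (0.8660)(1.0000) + (0.5000)(0.0000)(-0.2588) = 0.86603,
so c = arccos(0.86603) = 0.52360 rad.
Distance = R·c = 18122.4 × 0.5236 ≈ 9489 mi.

9489 mi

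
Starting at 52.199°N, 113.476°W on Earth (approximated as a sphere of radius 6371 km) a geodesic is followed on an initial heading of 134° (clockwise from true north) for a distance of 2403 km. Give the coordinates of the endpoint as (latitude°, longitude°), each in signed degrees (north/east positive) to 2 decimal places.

35.30°, -94.53°

Angular distance δ = d/R = 2403/6371 = 0.37718 rad; initial bearing θ = 2.3387 rad.
sin φ₂ = sin φ₁ cos δ + cos φ₁ sin δ cos θ = (0.7901)(0.9297) + (0.6129)(0.3683)(-0.6947) = 0.5778, so φ₂ = 35.30°.
Δλ = atan2(sin θ sin δ cos φ₁, cos δ − sin φ₁ sin φ₂) = atan2(0.1624, 0.4732) = 18.941°.
λ₂ = -113.476° + 18.941° = -94.53°.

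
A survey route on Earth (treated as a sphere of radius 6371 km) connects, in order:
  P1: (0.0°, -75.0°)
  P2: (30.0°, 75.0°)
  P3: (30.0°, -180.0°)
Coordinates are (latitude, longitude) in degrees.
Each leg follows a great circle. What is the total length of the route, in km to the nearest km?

Leg P1→P2: central angle 2.4189 rad, distance 15410.5 km.
Leg P2→P3: central angle 1.5149 rad, distance 9651.3 km.
Total: 15410.5 + 9651.3 ≈ 25062 km.

25062 km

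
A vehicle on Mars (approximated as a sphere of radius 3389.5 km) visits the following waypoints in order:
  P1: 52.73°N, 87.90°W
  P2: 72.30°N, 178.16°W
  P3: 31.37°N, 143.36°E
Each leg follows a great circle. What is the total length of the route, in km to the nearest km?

5112 km

Leg P1→P2: central angle 0.7117 rad, distance 2412.1 km.
Leg P2→P3: central angle 0.7966 rad, distance 2700.1 km.
Total: 2412.1 + 2700.1 ≈ 5112 km.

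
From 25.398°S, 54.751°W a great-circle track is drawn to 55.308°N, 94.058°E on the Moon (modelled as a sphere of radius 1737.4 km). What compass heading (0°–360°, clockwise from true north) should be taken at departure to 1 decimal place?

Δλ = 148.809° = 2.5972 rad.
y = sin Δλ · cos φ₂ = (0.5179)(0.5692) = 0.2948
x = cos φ₁ sin φ₂ − sin φ₁ cos φ₂ cos Δλ = (0.9034)(0.8222) − (-0.4289)(0.5692)(-0.8554) = 0.5339
θ = atan2(y, x) = 28.90°, so the bearing is 28.9°.

28.9°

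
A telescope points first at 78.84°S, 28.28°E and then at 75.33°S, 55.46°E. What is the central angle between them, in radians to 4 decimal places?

0.1208 rad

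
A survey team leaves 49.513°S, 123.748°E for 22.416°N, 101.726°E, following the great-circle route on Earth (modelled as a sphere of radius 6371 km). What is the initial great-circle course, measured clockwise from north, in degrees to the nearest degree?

With φ₁ = -0.8642, φ₂ = 0.3912, Δλ = -0.3844 rad, the forward-azimuth formula gives
θ = atan2( sin Δλ cos φ₂ , cos φ₁ sin φ₂ − sin φ₁ cos φ₂ cos Δλ ) = atan2(-0.3466, 0.8994) = -21.08°.
Adding 360° brings this into [0°, 360°): 339°.

339°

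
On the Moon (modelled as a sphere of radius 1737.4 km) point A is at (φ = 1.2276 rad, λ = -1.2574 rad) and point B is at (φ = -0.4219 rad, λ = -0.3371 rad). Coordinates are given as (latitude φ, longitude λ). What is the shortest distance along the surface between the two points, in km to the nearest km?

3078 km

Let φ₁ = 1.2276 rad, φ₂ = -0.4219 rad, and Δλ = 0.9203 rad.
cos c = sin φ₁ sin φ₂ + cos φ₁ cos φ₂ cos Δλ = (0.9417)(-0.4095) + (0.3365)(0.9123)(0.6056) = -0.19971,
so c = arccos(-0.19971) = 1.77185 rad.
Distance = R·c = 1737.4 × 1.7719 ≈ 3078 km.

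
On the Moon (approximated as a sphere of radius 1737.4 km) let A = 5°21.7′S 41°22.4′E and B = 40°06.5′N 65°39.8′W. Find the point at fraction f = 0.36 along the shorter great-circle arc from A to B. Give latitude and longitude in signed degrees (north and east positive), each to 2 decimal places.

19.03°, 11.36°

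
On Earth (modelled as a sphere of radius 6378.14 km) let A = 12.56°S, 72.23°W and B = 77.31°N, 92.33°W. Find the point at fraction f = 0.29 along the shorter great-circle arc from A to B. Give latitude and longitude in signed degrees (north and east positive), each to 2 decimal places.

13.65°, -74.20°

Central angle δ = 1.5816 rad. Interpolating on the sphere with fraction f = 0.29:
P = [sin((1−f)δ)·A + sin(fδ)·B] / sin δ = 0.9014·A + 0.4428·B in Cartesian coordinates,
giving P = (0.2646, -0.9351, 0.2359), i.e. latitude 13.65°, longitude -74.20°.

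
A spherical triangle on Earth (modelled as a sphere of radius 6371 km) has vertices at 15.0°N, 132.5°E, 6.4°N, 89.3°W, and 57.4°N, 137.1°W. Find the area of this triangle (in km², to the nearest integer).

Side lengths (central angles): a = 1.1000, b = 1.3547, c = 2.3278 rad; semiperimeter s = 2.3913.
By l'Huilier's theorem, tan(E/4) = √[tan(s/2) tan((s−a)/2) tan((s−b)/2) tan((s−c)/2)], giving spherical excess E = 0.7360 rad.
Area = E·R² = 0.7360 × (6371)² ≈ 29875159 km².

29875159 km²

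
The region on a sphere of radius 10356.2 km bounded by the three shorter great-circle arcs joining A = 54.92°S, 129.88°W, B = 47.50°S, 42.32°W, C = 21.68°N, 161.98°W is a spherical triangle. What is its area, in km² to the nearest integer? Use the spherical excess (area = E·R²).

66544924 km²

Side lengths (central angles): a = 2.1933, b = 1.4201, c = 0.9022 rad; semiperimeter s = 2.2578.
By l'Huilier's theorem, tan(E/4) = √[tan(s/2) tan((s−a)/2) tan((s−b)/2) tan((s−c)/2)], giving spherical excess E = 0.6205 rad.
Area = E·R² = 0.6205 × (10356.2)² ≈ 66544924 km².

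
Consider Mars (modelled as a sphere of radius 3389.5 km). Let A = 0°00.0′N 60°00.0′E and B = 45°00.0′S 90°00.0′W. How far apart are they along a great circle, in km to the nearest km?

7558 km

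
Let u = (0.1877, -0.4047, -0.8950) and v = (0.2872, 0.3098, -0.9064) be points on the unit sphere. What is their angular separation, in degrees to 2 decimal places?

u·v = 0.7398; |u| = 1.0000, |v| = 1.0000.
cos θ = (u·v)/(|u||v|) = 0.7397, so θ = 42.29°.

42.29°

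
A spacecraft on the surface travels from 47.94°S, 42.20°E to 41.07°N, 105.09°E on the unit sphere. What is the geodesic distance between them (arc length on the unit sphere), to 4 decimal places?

Let φ₁ = -0.8367 rad, φ₂ = 0.7168 rad, and Δλ = 1.0976 rad.
Haversine: a = sin²(Δφ/2) + cos φ₁ cos φ₂ sin²(Δλ/2) = 0.4914 + (0.6699)(0.7539)(0.2721) = 0.62881.
Central angle c = 2·arcsin(√a) = 1.83135 rad.
On the unit sphere the arc length equals the central angle: 1.8314.

1.8314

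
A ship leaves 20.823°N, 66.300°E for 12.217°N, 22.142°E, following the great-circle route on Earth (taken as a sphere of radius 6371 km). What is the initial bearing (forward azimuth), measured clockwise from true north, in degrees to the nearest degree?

266°

Δλ = -44.158° = -0.7707 rad.
y = sin Δλ · cos φ₂ = (-0.6966)(0.9774) = -0.6809
x = cos φ₁ sin φ₂ − sin φ₁ cos φ₂ cos Δλ = (0.9347)(0.2116) − (0.3555)(0.9774)(0.7174) = -0.0515
θ = atan2(y, x) = -94.32°; adding 360° gives 266°.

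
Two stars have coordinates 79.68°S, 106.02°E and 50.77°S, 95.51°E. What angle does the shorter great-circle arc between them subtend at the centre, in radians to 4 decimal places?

0.5085 rad

With latitudes φ₁ = -79.680°, φ₂ = -50.770° and longitude difference Δλ = -10.510°:
cos c = sin φ₁ sin φ₂ + cos φ₁ cos φ₂ cos Δλ = (-0.9838)(-0.7746) + (0.1791)(0.6324)(0.9832) = 0.87348,
so c = arccos(0.87348) = 0.50849 rad.
So the angular separation is 0.5085 rad.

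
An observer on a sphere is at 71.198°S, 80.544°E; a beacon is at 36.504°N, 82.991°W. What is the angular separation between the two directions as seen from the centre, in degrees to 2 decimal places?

In radians: φ₁ = -1.2426, φ₂ = 0.6371, Δλ = -163.535° = -2.8542 rad.
cos c = sin φ₁ sin φ₂ + cos φ₁ cos φ₂ cos Δλ = (-0.9466)(0.5949) + (0.3223)(0.8038)(-0.9590) = -0.81158,
so c = arccos(-0.81158) = 2.51765 rad.
So the angular separation is 144.25°.

144.25°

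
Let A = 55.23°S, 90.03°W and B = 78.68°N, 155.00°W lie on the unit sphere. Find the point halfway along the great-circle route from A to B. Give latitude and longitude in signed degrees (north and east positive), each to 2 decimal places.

13.22°, -105.26°

Central angle δ = 2.4312 rad. Interpolating on the sphere with fraction f = 0.5:
P = [sin((1−f)δ)·A + sin(fδ)·B] / sin δ = 1.4377·A + 1.4377·B in Cartesian coordinates,
giving P = (-0.2562, -0.9392, 0.2287), i.e. latitude 13.22°, longitude -105.26°.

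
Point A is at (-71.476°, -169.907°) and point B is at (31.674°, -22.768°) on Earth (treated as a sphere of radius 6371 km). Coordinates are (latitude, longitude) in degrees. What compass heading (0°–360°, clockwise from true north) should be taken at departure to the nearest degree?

Δλ = 147.139° = 2.5681 rad.
y = sin Δλ · cos φ₂ = (0.5426)(0.8510) = 0.4618
x = cos φ₁ sin φ₂ − sin φ₁ cos φ₂ cos Δλ = (0.3177)(0.5251) − (-0.9482)(0.8510)(-0.8400) = -0.5110
θ = atan2(y, x) = 137.90°, so the bearing is 138°.

138°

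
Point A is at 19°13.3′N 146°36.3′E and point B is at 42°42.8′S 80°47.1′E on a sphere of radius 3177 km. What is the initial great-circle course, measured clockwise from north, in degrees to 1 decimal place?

Δλ = -65.820° = -1.1488 rad.
y = sin Δλ · cos φ₂ = (-0.9123)(0.7348) = -0.6703
x = cos φ₁ sin φ₂ − sin φ₁ cos φ₂ cos Δλ = (0.9443)(-0.6783) − (0.3292)(0.7348)(0.4096) = -0.7396
θ = atan2(y, x) = -137.81°; adding 360° gives 222.2°.

222.2°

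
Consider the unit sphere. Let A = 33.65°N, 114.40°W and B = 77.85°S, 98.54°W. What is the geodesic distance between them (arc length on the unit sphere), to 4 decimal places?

With latitudes φ₁ = 33.650°, φ₂ = -77.850° and longitude difference Δλ = 15.860°:
cos c = sin φ₁ sin φ₂ + cos φ₁ cos φ₂ cos Δλ = (0.5541)(-0.9776) + (0.8324)(0.2105)(0.9619) = -0.37317,
so c = arccos(-0.37317) = 1.95322 rad.
On the unit sphere the arc length equals the central angle: 1.9532.

1.9532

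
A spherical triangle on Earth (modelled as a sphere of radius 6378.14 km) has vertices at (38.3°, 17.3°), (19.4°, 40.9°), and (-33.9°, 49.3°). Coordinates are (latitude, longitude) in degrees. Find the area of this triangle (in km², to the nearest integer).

6333607 km²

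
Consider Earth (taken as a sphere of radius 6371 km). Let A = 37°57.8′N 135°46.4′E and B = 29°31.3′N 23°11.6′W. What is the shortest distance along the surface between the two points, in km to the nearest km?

In radians: φ₁ = 0.6626, φ₂ = 0.5153, Δλ = -158.967° = -2.7745 rad.
cos c = sin φ₁ sin φ₂ + cos φ₁ cos φ₂ cos Δλ = (0.6152)(0.4928) + (0.7884)(0.8702)(-0.9334) = -0.33722,
so c = arccos(-0.33722) = 1.91475 rad.
Distance = R·c = 6371 × 1.9148 ≈ 12199 km.

12199 km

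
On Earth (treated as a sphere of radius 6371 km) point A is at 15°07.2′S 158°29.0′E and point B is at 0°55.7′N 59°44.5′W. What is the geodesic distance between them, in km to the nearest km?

With latitudes φ₁ = -15.120°, φ₂ = 0.928° and longitude difference Δλ = 141.775°:
cos c = sin φ₁ sin φ₂ + cos φ₁ cos φ₂ cos Δλ = (-0.2608)(0.0162) + (0.9654)(0.9999)(-0.7856) = -0.76252,
so c = arccos(-0.76252) = 2.43799 rad.
Distance = R·c = 6371 × 2.4380 ≈ 15532 km.

15532 km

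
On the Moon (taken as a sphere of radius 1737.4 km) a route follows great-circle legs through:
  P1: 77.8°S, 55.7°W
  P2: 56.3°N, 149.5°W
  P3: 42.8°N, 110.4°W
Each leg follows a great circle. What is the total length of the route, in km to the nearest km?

Leg P1→P2: central angle 2.5338 rad, distance 4402.3 km.
Leg P2→P3: central angle 0.4924 rad, distance 855.5 km.
Total: 4402.3 + 855.5 ≈ 5258 km.

5258 km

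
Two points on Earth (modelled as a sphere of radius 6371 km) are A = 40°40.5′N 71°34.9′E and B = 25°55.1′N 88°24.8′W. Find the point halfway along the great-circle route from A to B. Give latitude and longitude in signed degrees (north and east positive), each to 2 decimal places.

The central angle between A and B is δ = 1.9349 rad.
With f = 0.5, the slerp weights are sin((1−f)δ)/sin δ = 0.8812 and sin(fδ)/sin δ = 0.8812.
Weighted sum of the unit vectors: (0.8812)·(0.2396,0.7196,0.6518) + (0.8812)·(0.0249,-0.8991,0.4371) = (0.2331, -0.1582, 0.9595).
Converting back: φ = atan2(z, √(x²+y²)) = 73.64°, λ = atan2(y, x) = -34.16°.

73.64°, -34.16°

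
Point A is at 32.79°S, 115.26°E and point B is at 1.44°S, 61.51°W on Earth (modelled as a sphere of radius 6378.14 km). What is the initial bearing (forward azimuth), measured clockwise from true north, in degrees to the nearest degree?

186°

With φ₁ = -0.5723, φ₂ = -0.0251, Δλ = -3.0852 rad, the forward-azimuth formula gives
θ = atan2( sin Δλ cos φ₂ , cos φ₁ sin φ₂ − sin φ₁ cos φ₂ cos Δλ ) = atan2(-0.0563, -0.5617) = -174.27°.
Adding 360° brings this into [0°, 360°): 186°.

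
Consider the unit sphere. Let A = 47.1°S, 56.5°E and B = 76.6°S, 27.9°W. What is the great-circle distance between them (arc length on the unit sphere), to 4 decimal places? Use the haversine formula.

0.7554

In radians: φ₁ = -0.8221, φ₂ = -1.3369, Δλ = -84.400° = -1.4731 rad.
Haversine: a = sin²(Δφ/2) + cos φ₁ cos φ₂ sin²(Δλ/2) = 0.0648 + (0.6807)(0.2317)(0.4512) = 0.13600.
Central angle c = 2·arcsin(√a) = 0.75540 rad.
On the unit sphere the arc length equals the central angle: 0.7554.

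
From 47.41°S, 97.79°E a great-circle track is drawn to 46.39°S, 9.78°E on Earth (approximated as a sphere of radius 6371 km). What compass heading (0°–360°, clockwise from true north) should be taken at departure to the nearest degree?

236°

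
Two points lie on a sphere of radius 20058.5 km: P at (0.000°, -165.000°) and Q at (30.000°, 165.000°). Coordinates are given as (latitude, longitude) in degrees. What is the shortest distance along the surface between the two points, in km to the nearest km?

Let φ₁ = 0.0000 rad, φ₂ = 0.5236 rad, and Δλ = -0.5236 rad.
cos c = sin φ₁ sin φ₂ + cos φ₁ cos φ₂ cos Δλ = (0.0000)(0.5000) + (1.0000)(0.8660)(0.8660) = 0.75000,
so c = arccos(0.75000) = 0.72273 rad.
Distance = R·c = 20058.5 × 0.7227 ≈ 14497 km.

14497 km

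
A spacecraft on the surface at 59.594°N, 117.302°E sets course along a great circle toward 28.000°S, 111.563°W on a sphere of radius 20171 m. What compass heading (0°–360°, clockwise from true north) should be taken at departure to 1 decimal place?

68.4°

Δλ = 131.135° = 2.2887 rad.
y = sin Δλ · cos φ₂ = (0.7532)(0.8829) = 0.6650
x = cos φ₁ sin φ₂ − sin φ₁ cos φ₂ cos Δλ = (0.5061)(-0.4695) − (0.8625)(0.8829)(-0.6578) = 0.2633
θ = atan2(y, x) = 68.40°, so the bearing is 68.4°.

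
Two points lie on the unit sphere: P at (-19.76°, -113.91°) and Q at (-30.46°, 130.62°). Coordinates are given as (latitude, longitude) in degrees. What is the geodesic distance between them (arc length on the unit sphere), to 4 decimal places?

1.7492

Let φ₁ = -0.3449 rad, φ₂ = -0.5316 rad, and Δλ = -2.0153 rad.
Haversine: a = sin²(Δφ/2) + cos φ₁ cos φ₂ sin²(Δλ/2) = 0.0087 + (0.9411)(0.8620)(0.7150) = 0.58874.
Central angle c = 2·arcsin(√a) = 1.74921 rad.
On the unit sphere the arc length equals the central angle: 1.7492.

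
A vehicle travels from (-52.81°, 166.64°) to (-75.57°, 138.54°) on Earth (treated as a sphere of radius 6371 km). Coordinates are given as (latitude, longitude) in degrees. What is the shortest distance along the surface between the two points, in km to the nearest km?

2809 km

Let φ₁ = -0.9217 rad, φ₂ = -1.3189 rad, and Δλ = -0.4904 rad.
Haversine: a = sin²(Δφ/2) + cos φ₁ cos φ₂ sin²(Δλ/2) = 0.0389 + (0.6045)(0.2492)(0.0589) = 0.04781.
Central angle c = 2·arcsin(√a) = 0.44088 rad.
Distance = R·c = 6371 × 0.4409 ≈ 2809 km.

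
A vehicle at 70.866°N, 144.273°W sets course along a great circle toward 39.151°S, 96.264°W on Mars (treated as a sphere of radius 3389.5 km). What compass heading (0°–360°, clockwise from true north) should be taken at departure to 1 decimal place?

140.4°

Δλ = 48.009° = 0.8379 rad.
y = sin Δλ · cos φ₂ = (0.7432)(0.7755) = 0.5764
x = cos φ₁ sin φ₂ − sin φ₁ cos φ₂ cos Δλ = (0.3278)(-0.6314) − (0.9448)(0.7755)(0.6690) = -0.6971
θ = atan2(y, x) = 140.42°, so the bearing is 140.4°.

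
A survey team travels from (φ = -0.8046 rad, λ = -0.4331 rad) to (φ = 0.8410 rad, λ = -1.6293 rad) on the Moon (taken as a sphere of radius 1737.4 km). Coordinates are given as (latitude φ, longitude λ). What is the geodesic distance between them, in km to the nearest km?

3384 km

Let φ₁ = -0.8046 rad, φ₂ = 0.8410 rad, and Δλ = -1.1962 rad.
cos c = sin φ₁ sin φ₂ + cos φ₁ cos φ₂ cos Δλ = (-0.7206)(0.7453) + (0.6934)(0.6667)(0.3659) = -0.36788,
so c = arccos(-0.36788) = 1.94753 rad.
Distance = R·c = 1737.4 × 1.9475 ≈ 3384 km.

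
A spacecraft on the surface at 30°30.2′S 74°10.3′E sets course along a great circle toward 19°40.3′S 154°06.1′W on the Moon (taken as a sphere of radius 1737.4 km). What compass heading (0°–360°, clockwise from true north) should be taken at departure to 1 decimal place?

130.9°

With φ₁ = -0.5324, φ₂ = -0.3433, Δλ = 2.2991 rad, the forward-azimuth formula gives
θ = atan2( sin Δλ cos φ₂ , cos φ₁ sin φ₂ − sin φ₁ cos φ₂ cos Δλ ) = atan2(0.7028, -0.6082) = 130.87°.
So the initial bearing is 130.9°.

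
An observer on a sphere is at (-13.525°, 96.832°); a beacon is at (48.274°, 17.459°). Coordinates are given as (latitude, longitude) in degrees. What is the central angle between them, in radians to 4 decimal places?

With latitudes φ₁ = -13.525°, φ₂ = 48.274° and longitude difference Δλ = -79.373°:
Haversine: a = sin²(Δφ/2) + cos φ₁ cos φ₂ sin²(Δλ/2) = 0.2637 + (0.9723)(0.6656)(0.4078) = 0.52760.
Central angle c = 2·arcsin(√a) = 1.62603 rad.
So the angular separation is 1.6260 rad.

1.6260 rad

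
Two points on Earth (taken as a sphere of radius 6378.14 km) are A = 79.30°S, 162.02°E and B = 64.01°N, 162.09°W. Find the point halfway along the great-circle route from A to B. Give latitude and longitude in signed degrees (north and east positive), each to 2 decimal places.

Central angle δ = 2.5276 rad. Interpolating on the sphere with fraction f = 0.5:
P = [sin((1−f)δ)·A + sin(fδ)·B] / sin δ = 1.6544·A + 1.6544·B in Cartesian coordinates,
giving P = (-0.9820, -0.1281, -0.1385), i.e. latitude -7.96°, longitude -172.57°.

-7.96°, -172.57°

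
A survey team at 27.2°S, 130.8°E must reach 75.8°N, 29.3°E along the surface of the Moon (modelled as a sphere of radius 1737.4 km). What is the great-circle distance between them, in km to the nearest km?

3612 km

Let φ₁ = -0.4747 rad, φ₂ = 1.3230 rad, and Δλ = -1.7715 rad.
cos c = sin φ₁ sin φ₂ + cos φ₁ cos φ₂ cos Δλ = (-0.4571)(0.9694) + (0.8894)(0.2453)(-0.1994) = -0.48663,
so c = arccos(-0.48663) = 2.07902 rad.
Distance = R·c = 1737.4 × 2.0790 ≈ 3612 km.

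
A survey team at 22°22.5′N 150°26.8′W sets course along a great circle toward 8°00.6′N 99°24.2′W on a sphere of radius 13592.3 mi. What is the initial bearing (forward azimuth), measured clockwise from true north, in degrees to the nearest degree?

With φ₁ = 0.3905, φ₂ = 0.1398, Δλ = 0.8909 rad, the forward-azimuth formula gives
θ = atan2( sin Δλ cos φ₂ , cos φ₁ sin φ₂ − sin φ₁ cos φ₂ cos Δλ ) = atan2(0.7700, -0.1081) = 97.99°.
So the initial bearing is 98°.

98°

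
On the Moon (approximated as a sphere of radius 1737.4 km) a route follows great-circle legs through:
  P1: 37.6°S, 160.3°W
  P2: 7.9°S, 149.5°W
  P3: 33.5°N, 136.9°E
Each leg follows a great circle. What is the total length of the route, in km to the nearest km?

3403 km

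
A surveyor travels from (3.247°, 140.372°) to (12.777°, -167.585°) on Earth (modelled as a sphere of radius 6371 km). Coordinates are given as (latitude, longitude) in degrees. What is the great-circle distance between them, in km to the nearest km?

5816 km

Let φ₁ = 0.0567 rad, φ₂ = 0.2230 rad, and Δλ = 0.9083 rad.
cos c = sin φ₁ sin φ₂ + cos φ₁ cos φ₂ cos Δλ = (0.0566)(0.2212) + (0.9984)(0.9752)(0.6151) = 0.61140,
so c = arccos(0.61140) = 0.91296 rad.
Distance = R·c = 6371 × 0.9130 ≈ 5816 km.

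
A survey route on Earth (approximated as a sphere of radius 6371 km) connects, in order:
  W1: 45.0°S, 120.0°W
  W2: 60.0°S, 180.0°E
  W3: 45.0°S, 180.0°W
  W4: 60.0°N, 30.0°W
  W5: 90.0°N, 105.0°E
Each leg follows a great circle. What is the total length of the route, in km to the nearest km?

Leg W1→W2: central angle 0.6614 rad, distance 4213.6 km.
Leg W2→W3: central angle 0.2618 rad, distance 1667.9 km.
Leg W3→W4: central angle 2.7352 rad, distance 17426.1 km.
Leg W4→W5: central angle 0.5236 rad, distance 3335.8 km.
Total: 4213.6 + 1667.9 + 17426.1 + 3335.8 ≈ 26643 km.

26643 km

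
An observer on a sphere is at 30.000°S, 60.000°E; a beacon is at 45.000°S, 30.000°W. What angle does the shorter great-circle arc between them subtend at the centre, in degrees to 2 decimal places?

69.30°

With latitudes φ₁ = -30.000°, φ₂ = -45.000° and longitude difference Δλ = -90.000°:
cos c = sin φ₁ sin φ₂ + cos φ₁ cos φ₂ cos Δλ = (-0.5000)(-0.7071) + (0.8660)(0.7071)(0.0000) = 0.35355,
so c = arccos(0.35355) = 1.20943 rad.
So the angular separation is 69.30°.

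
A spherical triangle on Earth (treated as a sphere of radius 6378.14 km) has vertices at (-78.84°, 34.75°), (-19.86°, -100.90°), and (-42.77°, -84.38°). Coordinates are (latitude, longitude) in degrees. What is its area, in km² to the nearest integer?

4478160 km²

Side lengths (central angles): a = 0.4677, b = 0.9310, c = 1.3662 rad; semiperimeter s = 1.3825.
By l'Huilier's theorem, tan(E/4) = √[tan(s/2) tan((s−a)/2) tan((s−b)/2) tan((s−c)/2)], giving spherical excess E = 0.1101 rad.
Area = E·R² = 0.1101 × (6378.14)² ≈ 4478160 km².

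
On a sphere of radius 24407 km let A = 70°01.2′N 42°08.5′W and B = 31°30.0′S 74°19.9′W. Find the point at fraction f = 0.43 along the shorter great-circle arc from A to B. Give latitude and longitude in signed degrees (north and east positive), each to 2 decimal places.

The central angle between A and B is δ = 1.8178 rad.
With f = 0.43, the slerp weights are sin((1−f)δ)/sin δ = 0.8874 and sin(fδ)/sin δ = 0.7265.
Weighted sum of the unit vectors: (0.8874)·(0.2534,-0.2293,0.9398) + (0.7265)·(0.2303,-0.8210,-0.5225) = (0.3921, -0.7999, 0.4544).
Converting back: φ = atan2(z, √(x²+y²)) = 27.02°, λ = atan2(y, x) = -63.88°.

27.02°, -63.88°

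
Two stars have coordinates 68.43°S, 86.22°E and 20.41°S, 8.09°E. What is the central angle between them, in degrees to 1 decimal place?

In radians: φ₁ = -1.1943, φ₂ = -0.3562, Δλ = -78.130° = -1.3636 rad.
cos c = sin φ₁ sin φ₂ + cos φ₁ cos φ₂ cos Δλ = (-0.9300)(-0.3487) + (0.3676)(0.9372)(0.2057) = 0.39519,
so c = arccos(0.39519) = 1.16453 rad.
So the angular separation is 66.7°.

66.7°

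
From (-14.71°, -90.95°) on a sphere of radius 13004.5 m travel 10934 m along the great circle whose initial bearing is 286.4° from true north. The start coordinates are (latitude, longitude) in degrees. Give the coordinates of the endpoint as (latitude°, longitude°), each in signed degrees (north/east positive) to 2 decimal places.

1.96°, -136.62°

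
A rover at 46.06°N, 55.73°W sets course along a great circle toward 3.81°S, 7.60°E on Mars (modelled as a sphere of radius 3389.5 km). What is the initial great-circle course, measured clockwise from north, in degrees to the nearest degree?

With φ₁ = 0.8039, φ₂ = -0.0665, Δλ = 1.1053 rad, the forward-azimuth formula gives
θ = atan2( sin Δλ cos φ₂ , cos φ₁ sin φ₂ − sin φ₁ cos φ₂ cos Δλ ) = atan2(0.8916, -0.3686) = 112.46°.
So the initial bearing is 112°.

112°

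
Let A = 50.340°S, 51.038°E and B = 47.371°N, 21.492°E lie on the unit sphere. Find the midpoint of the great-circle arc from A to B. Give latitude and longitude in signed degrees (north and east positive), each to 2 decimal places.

-1.54°, 35.82°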